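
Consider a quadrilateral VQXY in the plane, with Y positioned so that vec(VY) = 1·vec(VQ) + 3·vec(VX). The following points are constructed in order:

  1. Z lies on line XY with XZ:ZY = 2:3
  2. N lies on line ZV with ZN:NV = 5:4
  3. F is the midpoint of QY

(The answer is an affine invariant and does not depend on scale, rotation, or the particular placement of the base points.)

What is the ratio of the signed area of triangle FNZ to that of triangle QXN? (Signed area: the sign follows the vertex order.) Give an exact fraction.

[FNZ]:[QXN] = -30

Set V = (0, 0), Q = (1, 0), X = (0, 1), Y = (1, 3); any affine frame gives the same invariant.
1. Z lies on line XY with XZ:ZY = 2:3 ⇒ Z = (2/5, 9/5)
2. N lies on line ZV with ZN:NV = 5:4 ⇒ N = (8/45, 4/5)
3. F is the midpoint of QY ⇒ F = (1, 3/2)
2·[FNZ] = -2/3, 2·[QXN] = 1/45
[FNZ]:[QXN] = -2/3:1/45 = -30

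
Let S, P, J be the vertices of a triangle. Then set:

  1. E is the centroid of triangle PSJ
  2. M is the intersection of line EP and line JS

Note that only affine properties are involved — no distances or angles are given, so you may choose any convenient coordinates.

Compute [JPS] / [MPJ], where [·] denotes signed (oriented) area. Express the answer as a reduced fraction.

Set S = (0, 0), P = (1, 0), J = (0, 1); any affine frame gives the same invariant.
1. E is the centroid of triangle PSJ ⇒ E = (1/3, 1/3)
2. M is the intersection of line EP and line JS ⇒ M = (0, 1/2)
2·[JPS] = -1, 2·[MPJ] = 1/2
[JPS]:[MPJ] = -1:1/2 = -2

[JPS]:[MPJ] = -2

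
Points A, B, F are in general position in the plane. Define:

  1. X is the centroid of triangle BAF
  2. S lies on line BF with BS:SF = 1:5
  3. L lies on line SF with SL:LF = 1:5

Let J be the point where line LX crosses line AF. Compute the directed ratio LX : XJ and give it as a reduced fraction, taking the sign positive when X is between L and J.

Work in coordinates with A = (0, 0), B = (1, 0), F = (0, 1).
1. X is the centroid of triangle BAF ⇒ X = (1/3, 1/3)
2. S lies on line BF with BS:SF = 1:5 ⇒ S = (5/6, 1/6)
3. L lies on line SF with SL:LF = 1:5 ⇒ L = (25/36, 11/36)
line LX meets AF at J = (0, 14/39)
X = L + t·(J−L) with t = 13/25, so LX:XJ = 13/25:12/25

LX:XJ = 13/12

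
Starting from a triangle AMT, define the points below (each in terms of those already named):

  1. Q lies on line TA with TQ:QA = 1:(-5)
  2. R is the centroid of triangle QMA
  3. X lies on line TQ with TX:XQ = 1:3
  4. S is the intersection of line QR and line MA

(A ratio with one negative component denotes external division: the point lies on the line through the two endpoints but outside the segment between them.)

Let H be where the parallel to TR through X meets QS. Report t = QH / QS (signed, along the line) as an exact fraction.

t = 1/2

Set A = (0, 0), M = (1, 0), T = (0, 1); any affine frame gives the same invariant.
1. Q lies on line TA with TQ:QA = 1:(-5) ⇒ Q = (0, 5/4)
2. R is the centroid of triangle QMA ⇒ R = (1/3, 5/12)
3. X lies on line TQ with TX:XQ = 1:3 ⇒ X = (0, 17/16)
4. S is the intersection of line QR and line MA ⇒ S = (1/2, 0)
through X parallel to TR: direction (1/3, -7/12); meets QS at H = (1/4, 5/8)
H = Q + t·(S−Q) with t = 1/2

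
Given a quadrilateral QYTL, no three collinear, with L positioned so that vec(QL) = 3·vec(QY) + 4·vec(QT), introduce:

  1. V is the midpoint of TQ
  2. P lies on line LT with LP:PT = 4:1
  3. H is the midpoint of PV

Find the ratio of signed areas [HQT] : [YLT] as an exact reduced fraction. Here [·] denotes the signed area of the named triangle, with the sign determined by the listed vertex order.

Set Q = (0, 0), Y = (1, 0), T = (0, 1), L = (3, 4); any affine frame gives the same invariant.
1. V is the midpoint of TQ ⇒ V = (0, 1/2)
2. P lies on line LT with LP:PT = 4:1 ⇒ P = (3/5, 8/5)
3. H is the midpoint of PV ⇒ H = (3/10, 21/20)
2·[HQT] = -3/10, 2·[YLT] = 6
[HQT]:[YLT] = -3/10:6 = -1/20

[HQT]:[YLT] = -1/20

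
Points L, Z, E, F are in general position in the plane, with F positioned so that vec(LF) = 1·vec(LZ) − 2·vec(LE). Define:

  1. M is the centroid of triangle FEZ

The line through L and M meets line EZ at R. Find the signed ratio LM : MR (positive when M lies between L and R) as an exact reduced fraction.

Choose coordinates L = (0, 0), Z = (1, 0), E = (0, 1), F = (1, -2).
1. M is the centroid of triangle FEZ ⇒ M = (2/3, -1/3)
line LM meets EZ at R = (2, -1)
M = L + t·(R−L) with t = 1/3, so LM:MR = 1/3:2/3

LM:MR = 1/2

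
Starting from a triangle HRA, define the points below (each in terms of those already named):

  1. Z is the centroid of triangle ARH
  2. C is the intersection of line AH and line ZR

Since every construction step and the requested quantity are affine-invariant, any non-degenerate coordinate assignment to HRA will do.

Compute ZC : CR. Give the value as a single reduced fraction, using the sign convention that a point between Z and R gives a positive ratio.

ZC:CR = -1/3

Set H = (0, 0), R = (1, 0), A = (0, 1); any affine frame gives the same invariant.
1. Z is the centroid of triangle ARH ⇒ Z = (1/3, 1/3)
2. C is the intersection of line AH and line ZR ⇒ C = (0, 1/2)
C = Z + t·(R−Z) with t = -1/2, so ZC:CR = t:(1−t) = -1/2:3/2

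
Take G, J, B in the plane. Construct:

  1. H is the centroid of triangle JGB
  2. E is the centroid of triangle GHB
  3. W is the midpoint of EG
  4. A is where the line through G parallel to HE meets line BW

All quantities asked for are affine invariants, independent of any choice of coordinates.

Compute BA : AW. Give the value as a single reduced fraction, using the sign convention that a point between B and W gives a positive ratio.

BA:AW = -4

Work in coordinates with G = (0, 0), J = (1, 0), B = (0, 1).
1. H is the centroid of triangle JGB ⇒ H = (1/3, 1/3)
2. E is the centroid of triangle GHB ⇒ E = (1/9, 4/9)
3. W is the midpoint of EG ⇒ W = (1/18, 2/9)
4. A is where the line through G parallel to HE meets line BW ⇒ A = (2/27, -1/27)
A = B + t·(W−B) with t = 4/3, so BA:AW = t:(1−t) = 4/3:-1/3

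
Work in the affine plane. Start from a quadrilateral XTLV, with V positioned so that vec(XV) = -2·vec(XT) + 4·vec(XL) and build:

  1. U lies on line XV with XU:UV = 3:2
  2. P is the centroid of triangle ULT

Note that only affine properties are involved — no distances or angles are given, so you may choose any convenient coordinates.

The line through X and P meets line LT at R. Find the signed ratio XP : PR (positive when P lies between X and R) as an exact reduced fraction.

XP:PR = -16

Choose coordinates X = (0, 0), T = (1, 0), L = (0, 1), V = (-2, 4).
1. U lies on line XV with XU:UV = 3:2 ⇒ U = (-6/5, 12/5)
2. P is the centroid of triangle ULT ⇒ P = (-1/15, 17/15)
line XP meets LT at R = (-1/16, 17/16)
P = X + t·(R−X) with t = 16/15, so XP:PR = 16/15:-1/15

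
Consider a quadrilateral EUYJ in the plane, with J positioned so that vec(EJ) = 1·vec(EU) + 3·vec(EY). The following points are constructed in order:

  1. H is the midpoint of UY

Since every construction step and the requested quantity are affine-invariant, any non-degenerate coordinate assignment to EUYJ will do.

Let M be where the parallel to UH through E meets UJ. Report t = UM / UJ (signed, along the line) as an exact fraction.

Set E = (0, 0), U = (1, 0), Y = (0, 1), J = (1, 3); any affine frame gives the same invariant.
1. H is the midpoint of UY ⇒ H = (1/2, 1/2)
through E parallel to UH: direction (-1/2, 1/2); meets UJ at M = (1, -1)
M = U + t·(J−U) with t = -1/3

t = -1/3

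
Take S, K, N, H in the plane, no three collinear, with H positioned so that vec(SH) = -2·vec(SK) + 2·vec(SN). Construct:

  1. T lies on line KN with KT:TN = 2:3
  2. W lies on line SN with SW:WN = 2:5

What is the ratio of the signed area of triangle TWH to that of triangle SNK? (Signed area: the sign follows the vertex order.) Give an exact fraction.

Set S = (0, 0), K = (1, 0), N = (0, 1), H = (-2, 2); any affine frame gives the same invariant.
1. T lies on line KN with KT:TN = 2:3 ⇒ T = (3/5, 2/5)
2. W lies on line SN with SW:WN = 2:5 ⇒ W = (0, 2/7)
2·[TWH] = -44/35, 2·[SNK] = -1
[TWH]:[SNK] = -44/35:-1 = 44/35

[TWH]:[SNK] = 44/35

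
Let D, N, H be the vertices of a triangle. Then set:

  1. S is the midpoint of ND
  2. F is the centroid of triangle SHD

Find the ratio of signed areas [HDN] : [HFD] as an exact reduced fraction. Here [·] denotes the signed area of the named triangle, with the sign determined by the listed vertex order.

Choose coordinates D = (0, 0), N = (1, 0), H = (0, 1).
1. S is the midpoint of ND ⇒ S = (1/2, 0)
2. F is the centroid of triangle SHD ⇒ F = (1/6, 1/3)
2·[HDN] = 1, 2·[HFD] = -1/6
[HDN]:[HFD] = 1:-1/6 = -6

[HDN]:[HFD] = -6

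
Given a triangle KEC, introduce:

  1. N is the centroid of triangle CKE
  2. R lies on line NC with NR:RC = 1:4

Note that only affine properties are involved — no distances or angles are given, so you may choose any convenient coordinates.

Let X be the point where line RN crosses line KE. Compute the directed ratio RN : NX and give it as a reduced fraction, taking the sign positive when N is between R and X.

RN:NX = 2/5

Work in coordinates with K = (0, 0), E = (1, 0), C = (0, 1).
1. N is the centroid of triangle CKE ⇒ N = (1/3, 1/3)
2. R lies on line NC with NR:RC = 1:4 ⇒ R = (4/15, 7/15)
line RN meets KE at X = (1/2, 0)
N = R + t·(X−R) with t = 2/7, so RN:NX = 2/7:5/7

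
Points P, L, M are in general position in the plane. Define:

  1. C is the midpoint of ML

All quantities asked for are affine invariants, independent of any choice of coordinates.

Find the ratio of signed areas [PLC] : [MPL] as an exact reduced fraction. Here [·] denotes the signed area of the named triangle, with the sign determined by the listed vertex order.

Assign P = (0, 0), L = (1, 0), M = (0, 1) — the answer is frame-independent, so this choice is without loss of generality.
1. C is the midpoint of ML ⇒ C = (1/2, 1/2)
2·[PLC] = 1/2, 2·[MPL] = 1
[PLC]:[MPL] = 1/2:1 = 1/2

[PLC]:[MPL] = 1/2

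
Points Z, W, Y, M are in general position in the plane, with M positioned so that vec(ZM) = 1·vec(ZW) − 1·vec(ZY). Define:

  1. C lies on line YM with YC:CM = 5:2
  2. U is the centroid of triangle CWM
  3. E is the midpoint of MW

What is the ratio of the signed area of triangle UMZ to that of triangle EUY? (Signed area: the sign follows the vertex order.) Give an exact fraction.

Choose coordinates Z = (0, 0), W = (1, 0), Y = (0, 1), M = (1, -1).
1. C lies on line YM with YC:CM = 5:2 ⇒ C = (5/7, -3/7)
2. U is the centroid of triangle CWM ⇒ U = (19/21, -10/21)
3. E is the midpoint of MW ⇒ E = (1, -1/2)
2·[UMZ] = -3/7, 2·[EUY] = -5/42
[UMZ]:[EUY] = -3/7:-5/42 = 18/5

[UMZ]:[EUY] = 18/5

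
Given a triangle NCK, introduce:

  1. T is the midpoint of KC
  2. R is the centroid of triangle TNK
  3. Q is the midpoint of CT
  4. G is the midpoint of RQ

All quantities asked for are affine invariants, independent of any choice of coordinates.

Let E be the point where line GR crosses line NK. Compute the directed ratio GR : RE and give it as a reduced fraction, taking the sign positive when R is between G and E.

GR:RE = 7/4

Choose coordinates N = (0, 0), C = (1, 0), K = (0, 1).
1. T is the midpoint of KC ⇒ T = (1/2, 1/2)
2. R is the centroid of triangle TNK ⇒ R = (1/6, 1/2)
3. Q is the midpoint of CT ⇒ Q = (3/4, 1/4)
4. G is the midpoint of RQ ⇒ G = (11/24, 3/8)
line GR meets NK at E = (0, 4/7)
R = G + t·(E−G) with t = 7/11, so GR:RE = 7/11:4/11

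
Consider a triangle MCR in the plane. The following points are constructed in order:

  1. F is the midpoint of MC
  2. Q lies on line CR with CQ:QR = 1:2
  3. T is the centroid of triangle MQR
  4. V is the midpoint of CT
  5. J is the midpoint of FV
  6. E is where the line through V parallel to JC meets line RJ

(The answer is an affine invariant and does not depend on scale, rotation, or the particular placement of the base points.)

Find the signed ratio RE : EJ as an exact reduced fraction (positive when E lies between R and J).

RE:EJ = 5

Assign M = (0, 0), C = (1, 0), R = (0, 1) — the answer is frame-independent, so this choice is without loss of generality.
1. F is the midpoint of MC ⇒ F = (1/2, 0)
2. Q lies on line CR with CQ:QR = 1:2 ⇒ Q = (2/3, 1/3)
3. T is the centroid of triangle MQR ⇒ T = (2/9, 4/9)
4. V is the midpoint of CT ⇒ V = (11/18, 2/9)
5. J is the midpoint of FV ⇒ J = (5/9, 1/9)
6. E is where the line through V parallel to JC meets line RJ ⇒ E = (25/54, 7/27)
E = R + t·(J−R) with t = 5/6, so RE:EJ = t:(1−t) = 5/6:1/6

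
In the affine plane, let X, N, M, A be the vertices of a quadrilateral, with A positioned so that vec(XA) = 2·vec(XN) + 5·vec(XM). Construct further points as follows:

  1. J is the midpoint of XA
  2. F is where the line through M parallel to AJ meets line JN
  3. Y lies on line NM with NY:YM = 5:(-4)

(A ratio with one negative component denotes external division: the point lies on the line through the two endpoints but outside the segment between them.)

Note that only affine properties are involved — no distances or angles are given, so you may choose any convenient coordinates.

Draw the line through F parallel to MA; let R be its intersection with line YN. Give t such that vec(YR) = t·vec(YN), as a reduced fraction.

Work in coordinates with X = (0, 0), N = (1, 0), M = (0, 1), A = (2, 5).
1. J is the midpoint of XA ⇒ J = (1, 5/2)
2. F is where the line through M parallel to AJ meets line JN ⇒ F = (1, 7/2)
3. Y lies on line NM with NY:YM = 5:(-4) ⇒ Y = (-4, 5)
through F parallel to MA: direction (2, 4); meets YN at R = (-1/6, 7/6)
R = Y + t·(N−Y) with t = 23/30

t = 23/30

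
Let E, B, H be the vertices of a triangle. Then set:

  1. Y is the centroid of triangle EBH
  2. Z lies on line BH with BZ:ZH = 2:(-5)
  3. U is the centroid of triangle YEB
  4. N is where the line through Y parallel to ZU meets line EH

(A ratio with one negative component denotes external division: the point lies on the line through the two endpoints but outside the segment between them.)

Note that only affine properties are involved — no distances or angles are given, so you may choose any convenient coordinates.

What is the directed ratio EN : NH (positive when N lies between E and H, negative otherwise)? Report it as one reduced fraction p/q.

Choose coordinates E = (0, 0), B = (1, 0), H = (0, 1).
1. Y is the centroid of triangle EBH ⇒ Y = (1/3, 1/3)
2. Z lies on line BH with BZ:ZH = 2:(-5) ⇒ Z = (5/3, -2/3)
3. U is the centroid of triangle YEB ⇒ U = (4/9, 1/9)
4. N is where the line through Y parallel to ZU meets line EH ⇒ N = (0, 6/11)
N = E + t·(H−E) with t = 6/11, so EN:NH = t:(1−t) = 6/11:5/11

EN:NH = 6/5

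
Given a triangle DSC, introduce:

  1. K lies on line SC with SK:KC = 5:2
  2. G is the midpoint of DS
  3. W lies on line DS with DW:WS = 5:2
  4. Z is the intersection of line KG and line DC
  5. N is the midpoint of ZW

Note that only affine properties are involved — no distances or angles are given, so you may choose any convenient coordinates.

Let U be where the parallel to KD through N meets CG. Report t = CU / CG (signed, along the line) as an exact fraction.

Work in coordinates with D = (0, 0), S = (1, 0), C = (0, 1).
1. K lies on line SC with SK:KC = 5:2 ⇒ K = (2/7, 5/7)
2. G is the midpoint of DS ⇒ G = (1/2, 0)
3. W lies on line DS with DW:WS = 5:2 ⇒ W = (5/7, 0)
4. Z is the intersection of line KG and line DC ⇒ Z = (0, 5/3)
5. N is the midpoint of ZW ⇒ N = (5/14, 5/6)
through N parallel to KD: direction (-2/7, -5/7); meets CG at U = (89/378, 100/189)
U = C + t·(G−C) with t = 89/189

t = 89/189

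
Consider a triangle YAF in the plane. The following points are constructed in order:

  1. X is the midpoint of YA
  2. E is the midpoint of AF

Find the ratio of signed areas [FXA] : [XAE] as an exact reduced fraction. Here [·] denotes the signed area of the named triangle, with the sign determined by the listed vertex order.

Work in coordinates with Y = (0, 0), A = (1, 0), F = (0, 1).
1. X is the midpoint of YA ⇒ X = (1/2, 0)
2. E is the midpoint of AF ⇒ E = (1/2, 1/2)
2·[FXA] = 1/2, 2·[XAE] = 1/4
[FXA]:[XAE] = 1/2:1/4 = 2

[FXA]:[XAE] = 2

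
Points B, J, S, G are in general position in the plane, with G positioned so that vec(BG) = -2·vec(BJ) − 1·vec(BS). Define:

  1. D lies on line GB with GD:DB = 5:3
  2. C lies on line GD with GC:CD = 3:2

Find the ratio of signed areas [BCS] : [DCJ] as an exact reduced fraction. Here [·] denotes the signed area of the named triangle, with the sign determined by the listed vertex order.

Choose coordinates B = (0, 0), J = (1, 0), S = (0, 1), G = (-2, -1).
1. D lies on line GB with GD:DB = 5:3 ⇒ D = (-3/4, -3/8)
2. C lies on line GD with GC:CD = 3:2 ⇒ C = (-5/4, -5/8)
2·[BCS] = -5/4, 2·[DCJ] = 1/4
[BCS]:[DCJ] = -5/4:1/4 = -5

[BCS]:[DCJ] = -5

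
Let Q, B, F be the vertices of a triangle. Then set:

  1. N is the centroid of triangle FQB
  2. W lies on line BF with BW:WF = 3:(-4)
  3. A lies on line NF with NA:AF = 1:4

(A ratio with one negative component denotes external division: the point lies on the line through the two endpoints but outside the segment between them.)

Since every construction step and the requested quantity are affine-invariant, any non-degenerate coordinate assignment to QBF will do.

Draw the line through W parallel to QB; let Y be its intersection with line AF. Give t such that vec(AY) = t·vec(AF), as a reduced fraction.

t = -13/2

Choose coordinates Q = (0, 0), B = (1, 0), F = (0, 1).
1. N is the centroid of triangle FQB ⇒ N = (1/3, 1/3)
2. W lies on line BF with BW:WF = 3:(-4) ⇒ W = (4, -3)
3. A lies on line NF with NA:AF = 1:4 ⇒ A = (4/15, 7/15)
through W parallel to QB: direction (1, 0); meets AF at Y = (2, -3)
Y = A + t·(F−A) with t = -13/2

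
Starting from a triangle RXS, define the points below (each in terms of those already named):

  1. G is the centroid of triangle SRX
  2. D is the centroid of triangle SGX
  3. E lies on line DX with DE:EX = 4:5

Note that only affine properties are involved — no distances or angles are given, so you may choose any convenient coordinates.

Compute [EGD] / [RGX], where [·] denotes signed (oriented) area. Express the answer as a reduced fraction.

Set R = (0, 0), X = (1, 0), S = (0, 1); any affine frame gives the same invariant.
1. G is the centroid of triangle SRX ⇒ G = (1/3, 1/3)
2. D is the centroid of triangle SGX ⇒ D = (4/9, 4/9)
3. E lies on line DX with DE:EX = 4:5 ⇒ E = (56/81, 20/81)
2·[EGD] = -4/81, 2·[RGX] = -1/3
[EGD]:[RGX] = -4/81:-1/3 = 4/27

[EGD]:[RGX] = 4/27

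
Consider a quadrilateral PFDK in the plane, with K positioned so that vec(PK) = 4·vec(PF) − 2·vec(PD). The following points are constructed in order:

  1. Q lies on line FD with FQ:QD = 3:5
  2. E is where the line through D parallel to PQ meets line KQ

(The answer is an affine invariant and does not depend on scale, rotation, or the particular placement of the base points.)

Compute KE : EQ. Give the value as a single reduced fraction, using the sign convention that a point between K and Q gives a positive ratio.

Work in coordinates with P = (0, 0), F = (1, 0), D = (0, 1), K = (4, -2).
1. Q lies on line FD with FQ:QD = 3:5 ⇒ Q = (5/8, 3/8)
2. E is where the line through D parallel to PQ meets line KQ ⇒ E = (-25/176, 161/176)
E = K + t·(Q−K) with t = 27/22, so KE:EQ = t:(1−t) = 27/22:-5/22

KE:EQ = -27/5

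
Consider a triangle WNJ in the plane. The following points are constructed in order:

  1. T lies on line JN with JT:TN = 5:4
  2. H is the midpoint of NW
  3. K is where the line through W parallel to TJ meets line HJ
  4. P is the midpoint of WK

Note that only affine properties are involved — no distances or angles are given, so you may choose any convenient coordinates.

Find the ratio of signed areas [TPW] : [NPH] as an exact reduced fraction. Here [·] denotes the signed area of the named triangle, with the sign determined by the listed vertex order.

[TPW]:[NPH] = 2

Assign W = (0, 0), N = (1, 0), J = (0, 1) — the answer is frame-independent, so this choice is without loss of generality.
1. T lies on line JN with JT:TN = 5:4 ⇒ T = (5/9, 4/9)
2. H is the midpoint of NW ⇒ H = (1/2, 0)
3. K is where the line through W parallel to TJ meets line HJ ⇒ K = (1, -1)
4. P is the midpoint of WK ⇒ P = (1/2, -1/2)
2·[TPW] = -1/2, 2·[NPH] = -1/4
[TPW]:[NPH] = -1/2:-1/4 = 2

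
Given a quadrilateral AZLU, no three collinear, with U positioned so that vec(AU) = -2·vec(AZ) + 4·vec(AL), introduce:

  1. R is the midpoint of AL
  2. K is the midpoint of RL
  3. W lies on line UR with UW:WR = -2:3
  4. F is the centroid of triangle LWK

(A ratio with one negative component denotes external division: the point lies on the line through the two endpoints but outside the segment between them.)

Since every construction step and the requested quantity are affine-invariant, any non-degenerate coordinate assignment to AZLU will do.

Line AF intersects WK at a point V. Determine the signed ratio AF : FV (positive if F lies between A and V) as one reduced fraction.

AF:FV = -10

Set A = (0, 0), Z = (1, 0), L = (0, 1), U = (-2, 4); any affine frame gives the same invariant.
1. R is the midpoint of AL ⇒ R = (0, 1/2)
2. K is the midpoint of RL ⇒ K = (0, 3/4)
3. W lies on line UR with UW:WR = -2:3 ⇒ W = (-6, 11)
4. F is the centroid of triangle LWK ⇒ F = (-2, 17/4)
line AF meets WK at V = (-9/5, 153/40)
F = A + t·(V−A) with t = 10/9, so AF:FV = 10/9:-1/9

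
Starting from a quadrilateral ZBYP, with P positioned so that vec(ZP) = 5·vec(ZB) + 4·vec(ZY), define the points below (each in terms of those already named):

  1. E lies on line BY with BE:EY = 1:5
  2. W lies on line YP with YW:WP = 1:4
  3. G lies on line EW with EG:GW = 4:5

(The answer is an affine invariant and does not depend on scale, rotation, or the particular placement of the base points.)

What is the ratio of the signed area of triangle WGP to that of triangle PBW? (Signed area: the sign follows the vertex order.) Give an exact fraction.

Work in coordinates with Z = (0, 0), B = (1, 0), Y = (0, 1), P = (5, 4).
1. E lies on line BY with BE:EY = 1:5 ⇒ E = (5/6, 1/6)
2. W lies on line YP with YW:WP = 1:4 ⇒ W = (1, 8/5)
3. G lies on line EW with EG:GW = 4:5 ⇒ G = (49/54, 217/270)
2·[WGP] = 80/27, 2·[PBW] = -32/5
[WGP]:[PBW] = 80/27:-32/5 = -25/54

[WGP]:[PBW] = -25/54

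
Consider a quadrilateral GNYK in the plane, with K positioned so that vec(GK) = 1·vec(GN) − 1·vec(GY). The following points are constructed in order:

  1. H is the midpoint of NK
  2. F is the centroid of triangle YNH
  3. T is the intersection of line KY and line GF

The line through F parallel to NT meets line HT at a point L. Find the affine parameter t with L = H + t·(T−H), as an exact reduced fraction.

Set G = (0, 0), N = (1, 0), Y = (0, 1), K = (1, -1); any affine frame gives the same invariant.
1. H is the midpoint of NK ⇒ H = (1, -1/2)
2. F is the centroid of triangle YNH ⇒ F = (2/3, 1/6)
3. T is the intersection of line KY and line GF ⇒ T = (4/9, 1/9)
through F parallel to NT: direction (-5/9, 1/9); meets HT at L = (1/3, 7/30)
L = H + t·(T−H) with t = 6/5

t = 6/5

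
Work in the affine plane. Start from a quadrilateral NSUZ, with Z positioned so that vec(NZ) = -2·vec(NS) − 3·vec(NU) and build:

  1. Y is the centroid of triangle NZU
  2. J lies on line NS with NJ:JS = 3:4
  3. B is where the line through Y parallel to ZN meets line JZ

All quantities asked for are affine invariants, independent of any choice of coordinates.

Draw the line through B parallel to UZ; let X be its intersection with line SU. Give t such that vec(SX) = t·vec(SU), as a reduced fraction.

t = 107/81

Work in coordinates with N = (0, 0), S = (1, 0), U = (0, 1), Z = (-2, -3).
1. Y is the centroid of triangle NZU ⇒ Y = (-2/3, -2/3)
2. J lies on line NS with NJ:JS = 3:4 ⇒ J = (3/7, 0)
3. B is where the line through Y parallel to ZN meets line JZ ⇒ B = (-88/27, -41/9)
through B parallel to UZ: direction (-2, -4); meets SU at X = (-26/81, 107/81)
X = S + t·(U−S) with t = 107/81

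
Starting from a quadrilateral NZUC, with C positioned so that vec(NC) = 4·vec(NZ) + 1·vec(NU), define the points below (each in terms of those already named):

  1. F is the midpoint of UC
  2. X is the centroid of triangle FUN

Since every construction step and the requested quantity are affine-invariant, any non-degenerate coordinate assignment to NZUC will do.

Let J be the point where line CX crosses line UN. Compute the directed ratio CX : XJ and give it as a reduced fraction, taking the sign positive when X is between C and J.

Choose coordinates N = (0, 0), Z = (1, 0), U = (0, 1), C = (4, 1).
1. F is the midpoint of UC ⇒ F = (2, 1)
2. X is the centroid of triangle FUN ⇒ X = (2/3, 2/3)
line CX meets UN at J = (0, 3/5)
X = C + t·(J−C) with t = 5/6, so CX:XJ = 5/6:1/6

CX:XJ = 5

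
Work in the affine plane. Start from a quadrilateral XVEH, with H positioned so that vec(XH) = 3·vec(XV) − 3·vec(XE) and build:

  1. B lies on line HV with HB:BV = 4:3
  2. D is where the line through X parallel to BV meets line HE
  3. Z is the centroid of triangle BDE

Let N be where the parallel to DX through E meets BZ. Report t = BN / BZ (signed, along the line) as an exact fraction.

Work in coordinates with X = (0, 0), V = (1, 0), E = (0, 1), H = (3, -3).
1. B lies on line HV with HB:BV = 4:3 ⇒ B = (13/7, -9/7)
2. D is where the line through X parallel to BV meets line HE ⇒ D = (-6, 9)
3. Z is the centroid of triangle BDE ⇒ Z = (-29/21, 61/21)
through E parallel to DX: direction (6, -9); meets BZ at N = (-4/7, 13/7)
N = B + t·(Z−B) with t = 3/4

t = 3/4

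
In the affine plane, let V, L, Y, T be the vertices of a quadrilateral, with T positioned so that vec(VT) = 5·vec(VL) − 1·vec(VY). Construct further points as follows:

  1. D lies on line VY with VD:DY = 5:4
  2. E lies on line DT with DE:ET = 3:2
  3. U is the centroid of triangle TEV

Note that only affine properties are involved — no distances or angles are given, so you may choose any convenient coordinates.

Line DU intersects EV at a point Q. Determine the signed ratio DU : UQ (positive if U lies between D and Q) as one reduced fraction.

DU:UQ = -11/2

Assign V = (0, 0), L = (1, 0), Y = (0, 1), T = (5, -1) — the answer is frame-independent, so this choice is without loss of generality.
1. D lies on line VY with VD:DY = 5:4 ⇒ D = (0, 5/9)
2. E lies on line DT with DE:ET = 3:2 ⇒ E = (3, -17/45)
3. U is the centroid of triangle TEV ⇒ U = (8/3, -62/135)
line DU meets EV at Q = (24/11, -136/495)
U = D + t·(Q−D) with t = 11/9, so DU:UQ = 11/9:-2/9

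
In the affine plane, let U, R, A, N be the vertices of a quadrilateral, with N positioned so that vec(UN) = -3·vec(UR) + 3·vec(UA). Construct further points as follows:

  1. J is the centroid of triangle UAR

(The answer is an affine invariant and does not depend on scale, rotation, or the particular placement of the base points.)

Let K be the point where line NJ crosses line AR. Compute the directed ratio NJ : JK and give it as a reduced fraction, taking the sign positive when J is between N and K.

Work in coordinates with U = (0, 0), R = (1, 0), A = (0, 1), N = (-3, 3).
1. J is the centroid of triangle UAR ⇒ J = (1/3, 1/3)
line NJ meets AR at K = (2, -1)
J = N + t·(K−N) with t = 2/3, so NJ:JK = 2/3:1/3

NJ:JK = 2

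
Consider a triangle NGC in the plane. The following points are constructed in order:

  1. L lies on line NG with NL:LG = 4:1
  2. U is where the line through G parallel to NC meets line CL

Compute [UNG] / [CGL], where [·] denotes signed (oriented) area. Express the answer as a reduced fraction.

[UNG]:[CGL] = 5/4

Work in coordinates with N = (0, 0), G = (1, 0), C = (0, 1).
1. L lies on line NG with NL:LG = 4:1 ⇒ L = (4/5, 0)
2. U is where the line through G parallel to NC meets line CL ⇒ U = (1, -1/4)
2·[UNG] = -1/4, 2·[CGL] = -1/5
[UNG]:[CGL] = -1/4:-1/5 = 5/4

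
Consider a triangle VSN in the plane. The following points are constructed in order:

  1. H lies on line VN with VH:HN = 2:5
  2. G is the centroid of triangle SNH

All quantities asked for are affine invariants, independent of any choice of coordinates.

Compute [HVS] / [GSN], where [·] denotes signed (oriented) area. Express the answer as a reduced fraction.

[HVS]:[GSN] = 6/5

Assign V = (0, 0), S = (1, 0), N = (0, 1) — the answer is frame-independent, so this choice is without loss of generality.
1. H lies on line VN with VH:HN = 2:5 ⇒ H = (0, 2/7)
2. G is the centroid of triangle SNH ⇒ G = (1/3, 3/7)
2·[HVS] = 2/7, 2·[GSN] = 5/21
[HVS]:[GSN] = 2/7:5/21 = 6/5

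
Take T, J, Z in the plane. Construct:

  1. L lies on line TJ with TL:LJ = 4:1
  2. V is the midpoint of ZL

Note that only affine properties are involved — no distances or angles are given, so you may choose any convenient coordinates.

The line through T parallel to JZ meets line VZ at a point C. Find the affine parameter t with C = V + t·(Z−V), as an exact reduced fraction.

t = -9

Set T = (0, 0), J = (1, 0), Z = (0, 1); any affine frame gives the same invariant.
1. L lies on line TJ with TL:LJ = 4:1 ⇒ L = (4/5, 0)
2. V is the midpoint of ZL ⇒ V = (2/5, 1/2)
through T parallel to JZ: direction (-1, 1); meets VZ at C = (4, -4)
C = V + t·(Z−V) with t = -9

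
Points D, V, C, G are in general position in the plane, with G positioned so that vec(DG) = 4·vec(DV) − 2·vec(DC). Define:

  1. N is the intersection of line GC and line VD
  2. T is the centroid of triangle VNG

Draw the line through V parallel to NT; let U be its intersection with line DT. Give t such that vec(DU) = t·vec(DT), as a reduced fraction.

t = 3/4

Choose coordinates D = (0, 0), V = (1, 0), C = (0, 1), G = (4, -2).
1. N is the intersection of line GC and line VD ⇒ N = (4/3, 0)
2. T is the centroid of triangle VNG ⇒ T = (19/9, -2/3)
through V parallel to NT: direction (7/9, -2/3); meets DT at U = (19/12, -1/2)
U = D + t·(T−D) with t = 3/4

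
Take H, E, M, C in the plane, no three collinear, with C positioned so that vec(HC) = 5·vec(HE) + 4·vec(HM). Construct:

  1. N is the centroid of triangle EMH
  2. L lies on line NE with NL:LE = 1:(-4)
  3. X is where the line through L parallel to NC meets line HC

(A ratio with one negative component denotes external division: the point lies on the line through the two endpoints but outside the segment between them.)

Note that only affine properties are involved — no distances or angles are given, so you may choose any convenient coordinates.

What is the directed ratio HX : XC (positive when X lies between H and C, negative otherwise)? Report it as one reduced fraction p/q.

HX:XC = -5/4

Choose coordinates H = (0, 0), E = (1, 0), M = (0, 1), C = (5, 4).
1. N is the centroid of triangle EMH ⇒ N = (1/3, 1/3)
2. L lies on line NE with NL:LE = 1:(-4) ⇒ L = (1/9, 4/9)
3. X is where the line through L parallel to NC meets line HC ⇒ X = (25, 20)
X = H + t·(C−H) with t = 5, so HX:XC = t:(1−t) = 5:-4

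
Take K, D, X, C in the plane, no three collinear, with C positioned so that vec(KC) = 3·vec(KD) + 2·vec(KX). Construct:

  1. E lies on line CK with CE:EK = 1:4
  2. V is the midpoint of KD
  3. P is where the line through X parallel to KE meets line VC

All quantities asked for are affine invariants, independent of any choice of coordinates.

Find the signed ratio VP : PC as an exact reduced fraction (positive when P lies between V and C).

VP:PC = -4/3

Choose coordinates K = (0, 0), D = (1, 0), X = (0, 1), C = (3, 2).
1. E lies on line CK with CE:EK = 1:4 ⇒ E = (12/5, 8/5)
2. V is the midpoint of KD ⇒ V = (1/2, 0)
3. P is where the line through X parallel to KE meets line VC ⇒ P = (21/2, 8)
P = V + t·(C−V) with t = 4, so VP:PC = t:(1−t) = 4:-3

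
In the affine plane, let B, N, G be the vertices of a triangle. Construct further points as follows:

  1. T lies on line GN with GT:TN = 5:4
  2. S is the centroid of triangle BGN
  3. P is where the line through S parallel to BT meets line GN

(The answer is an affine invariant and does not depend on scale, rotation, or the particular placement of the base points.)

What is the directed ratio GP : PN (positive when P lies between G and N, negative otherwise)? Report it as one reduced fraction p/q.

GP:PN = 14/13

Assign B = (0, 0), N = (1, 0), G = (0, 1) — the answer is frame-independent, so this choice is without loss of generality.
1. T lies on line GN with GT:TN = 5:4 ⇒ T = (5/9, 4/9)
2. S is the centroid of triangle BGN ⇒ S = (1/3, 1/3)
3. P is where the line through S parallel to BT meets line GN ⇒ P = (14/27, 13/27)
P = G + t·(N−G) with t = 14/27, so GP:PN = t:(1−t) = 14/27:13/27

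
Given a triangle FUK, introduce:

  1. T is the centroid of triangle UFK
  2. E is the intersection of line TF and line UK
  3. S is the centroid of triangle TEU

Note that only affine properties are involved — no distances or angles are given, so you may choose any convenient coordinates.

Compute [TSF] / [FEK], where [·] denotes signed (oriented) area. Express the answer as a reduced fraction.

[TSF]:[FEK] = -2/9

Work in coordinates with F = (0, 0), U = (1, 0), K = (0, 1).
1. T is the centroid of triangle UFK ⇒ T = (1/3, 1/3)
2. E is the intersection of line TF and line UK ⇒ E = (1/2, 1/2)
3. S is the centroid of triangle TEU ⇒ S = (11/18, 5/18)
2·[TSF] = -1/9, 2·[FEK] = 1/2
[TSF]:[FEK] = -1/9:1/2 = -2/9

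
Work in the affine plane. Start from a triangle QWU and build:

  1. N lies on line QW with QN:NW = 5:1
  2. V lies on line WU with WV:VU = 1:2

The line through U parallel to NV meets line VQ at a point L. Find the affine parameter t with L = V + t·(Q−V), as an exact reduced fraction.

Work in coordinates with Q = (0, 0), W = (1, 0), U = (0, 1).
1. N lies on line QW with QN:NW = 5:1 ⇒ N = (5/6, 0)
2. V lies on line WU with WV:VU = 1:2 ⇒ V = (2/3, 1/3)
through U parallel to NV: direction (-1/6, 1/3); meets VQ at L = (2/5, 1/5)
L = V + t·(Q−V) with t = 2/5

t = 2/5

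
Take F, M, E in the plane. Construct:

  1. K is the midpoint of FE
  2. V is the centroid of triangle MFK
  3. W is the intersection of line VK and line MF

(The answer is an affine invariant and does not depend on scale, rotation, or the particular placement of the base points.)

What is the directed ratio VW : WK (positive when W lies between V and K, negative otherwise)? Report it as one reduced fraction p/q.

VW:WK = -1/3

Choose coordinates F = (0, 0), M = (1, 0), E = (0, 1).
1. K is the midpoint of FE ⇒ K = (0, 1/2)
2. V is the centroid of triangle MFK ⇒ V = (1/3, 1/6)
3. W is the intersection of line VK and line MF ⇒ W = (1/2, 0)
W = V + t·(K−V) with t = -1/2, so VW:WK = t:(1−t) = -1/2:3/2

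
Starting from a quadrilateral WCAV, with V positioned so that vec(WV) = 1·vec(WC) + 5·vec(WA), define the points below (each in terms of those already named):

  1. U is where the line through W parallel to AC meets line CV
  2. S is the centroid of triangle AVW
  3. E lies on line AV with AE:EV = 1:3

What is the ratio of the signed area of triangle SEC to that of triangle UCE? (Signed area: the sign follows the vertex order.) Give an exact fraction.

[SEC]:[UCE] = 2/9

Choose coordinates W = (0, 0), C = (1, 0), A = (0, 1), V = (1, 5).
1. U is where the line through W parallel to AC meets line CV ⇒ U = (1, -1)
2. S is the centroid of triangle AVW ⇒ S = (1/3, 2)
3. E lies on line AV with AE:EV = 1:3 ⇒ E = (1/4, 2)
2·[SEC] = 1/6, 2·[UCE] = 3/4
[SEC]:[UCE] = 1/6:3/4 = 2/9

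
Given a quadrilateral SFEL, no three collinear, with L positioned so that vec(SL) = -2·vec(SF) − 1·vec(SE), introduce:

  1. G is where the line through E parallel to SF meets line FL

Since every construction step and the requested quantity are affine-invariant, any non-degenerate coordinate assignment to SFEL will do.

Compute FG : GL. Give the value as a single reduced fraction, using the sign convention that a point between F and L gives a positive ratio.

Work in coordinates with S = (0, 0), F = (1, 0), E = (0, 1), L = (-2, -1).
1. G is where the line through E parallel to SF meets line FL ⇒ G = (4, 1)
G = F + t·(L−F) with t = -1, so FG:GL = t:(1−t) = -1:2

FG:GL = -1/2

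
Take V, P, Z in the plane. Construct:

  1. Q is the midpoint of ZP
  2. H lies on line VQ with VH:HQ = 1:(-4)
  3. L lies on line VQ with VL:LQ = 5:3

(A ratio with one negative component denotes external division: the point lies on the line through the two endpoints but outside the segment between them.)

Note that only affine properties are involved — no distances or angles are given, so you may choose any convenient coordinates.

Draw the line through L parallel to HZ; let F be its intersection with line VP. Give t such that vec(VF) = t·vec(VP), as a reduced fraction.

t = 15/56

Set V = (0, 0), P = (1, 0), Z = (0, 1); any affine frame gives the same invariant.
1. Q is the midpoint of ZP ⇒ Q = (1/2, 1/2)
2. H lies on line VQ with VH:HQ = 1:(-4) ⇒ H = (-1/6, -1/6)
3. L lies on line VQ with VL:LQ = 5:3 ⇒ L = (5/16, 5/16)
through L parallel to HZ: direction (1/6, 7/6); meets VP at F = (15/56, 0)
F = V + t·(P−V) with t = 15/56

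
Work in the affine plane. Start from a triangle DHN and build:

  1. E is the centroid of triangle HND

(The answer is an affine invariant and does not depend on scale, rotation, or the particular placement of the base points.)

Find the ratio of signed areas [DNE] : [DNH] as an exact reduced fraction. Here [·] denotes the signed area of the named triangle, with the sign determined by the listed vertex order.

[DNE]:[DNH] = 1/3

Assign D = (0, 0), H = (1, 0), N = (0, 1) — the answer is frame-independent, so this choice is without loss of generality.
1. E is the centroid of triangle HND ⇒ E = (1/3, 1/3)
2·[DNE] = -1/3, 2·[DNH] = -1
[DNE]:[DNH] = -1/3:-1 = 1/3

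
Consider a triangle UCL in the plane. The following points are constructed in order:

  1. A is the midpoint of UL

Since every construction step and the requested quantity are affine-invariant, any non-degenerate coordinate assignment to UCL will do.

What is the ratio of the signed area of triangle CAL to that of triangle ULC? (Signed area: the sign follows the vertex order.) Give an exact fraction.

[CAL]:[ULC] = 1/2

Choose coordinates U = (0, 0), C = (1, 0), L = (0, 1).
1. A is the midpoint of UL ⇒ A = (0, 1/2)
2·[CAL] = -1/2, 2·[ULC] = -1
[CAL]:[ULC] = -1/2:-1 = 1/2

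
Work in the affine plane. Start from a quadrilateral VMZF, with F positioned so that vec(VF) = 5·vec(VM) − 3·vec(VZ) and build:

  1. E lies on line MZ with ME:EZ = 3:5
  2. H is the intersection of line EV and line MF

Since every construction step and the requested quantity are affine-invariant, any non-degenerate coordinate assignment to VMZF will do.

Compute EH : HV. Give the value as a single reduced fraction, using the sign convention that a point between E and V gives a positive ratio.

EH:HV = 1/8

Set V = (0, 0), M = (1, 0), Z = (0, 1), F = (5, -3); any affine frame gives the same invariant.
1. E lies on line MZ with ME:EZ = 3:5 ⇒ E = (5/8, 3/8)
2. H is the intersection of line EV and line MF ⇒ H = (5/9, 1/3)
H = E + t·(V−E) with t = 1/9, so EH:HV = t:(1−t) = 1/9:8/9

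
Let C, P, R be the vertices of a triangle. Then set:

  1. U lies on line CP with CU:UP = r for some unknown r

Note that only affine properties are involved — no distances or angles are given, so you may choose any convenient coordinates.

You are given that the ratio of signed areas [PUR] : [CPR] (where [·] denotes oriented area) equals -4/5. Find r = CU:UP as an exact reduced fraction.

r = 1/4

Assign C = (0, 0), P = (1, 0), R = (0, 1) — the answer is frame-independent, so this choice is without loss of generality.
1. With CU:UP = r, write λ = r/(r+1) so U = C + λ·(P−C); U is affine-linear in λ
Every point depending on U is an affine combination of U and λ-independent points, so each such coordinate is linear in λ; the λ² term in each signed area is a multiple of (P−C)×(P−C) = 0, so 2·[PUR] and 2·[CPR] are each linear in λ. Evaluating at λ=0 and λ=1:
  2·[PUR] = λ − 1,   2·[CPR] = 1
So [PUR]:[CPR] = (λ − 1) / (1). Setting this equal to -4/5:
  λ − 1 = -4/5·(1)  ⇒  λ = 1/5
Then r = λ/(1−λ) = (1/5)/(4/5) = 1/4. Check: with r = 1/4, U = (1/5, 0) and [PUR]:[CPR] = -4/5 as required.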